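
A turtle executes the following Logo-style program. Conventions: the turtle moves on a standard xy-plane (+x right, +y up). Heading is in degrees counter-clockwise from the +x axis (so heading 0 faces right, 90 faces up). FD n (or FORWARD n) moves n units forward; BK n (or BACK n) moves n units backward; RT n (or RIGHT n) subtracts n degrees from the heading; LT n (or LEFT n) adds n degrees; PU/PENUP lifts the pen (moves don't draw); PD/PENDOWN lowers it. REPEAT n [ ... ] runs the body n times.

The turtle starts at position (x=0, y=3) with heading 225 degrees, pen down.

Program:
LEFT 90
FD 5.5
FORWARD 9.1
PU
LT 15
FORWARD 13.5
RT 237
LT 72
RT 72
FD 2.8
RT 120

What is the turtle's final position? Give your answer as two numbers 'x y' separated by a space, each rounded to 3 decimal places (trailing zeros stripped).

Executing turtle program step by step:
Start: pos=(0,3), heading=225, pen down
LT 90: heading 225 -> 315
FD 5.5: (0,3) -> (3.889,-0.889) [heading=315, draw]
FD 9.1: (3.889,-0.889) -> (10.324,-7.324) [heading=315, draw]
PU: pen up
LT 15: heading 315 -> 330
FD 13.5: (10.324,-7.324) -> (22.015,-14.074) [heading=330, move]
RT 237: heading 330 -> 93
LT 72: heading 93 -> 165
RT 72: heading 165 -> 93
FD 2.8: (22.015,-14.074) -> (21.869,-11.278) [heading=93, move]
RT 120: heading 93 -> 333
Final: pos=(21.869,-11.278), heading=333, 2 segment(s) drawn

Answer: 21.869 -11.278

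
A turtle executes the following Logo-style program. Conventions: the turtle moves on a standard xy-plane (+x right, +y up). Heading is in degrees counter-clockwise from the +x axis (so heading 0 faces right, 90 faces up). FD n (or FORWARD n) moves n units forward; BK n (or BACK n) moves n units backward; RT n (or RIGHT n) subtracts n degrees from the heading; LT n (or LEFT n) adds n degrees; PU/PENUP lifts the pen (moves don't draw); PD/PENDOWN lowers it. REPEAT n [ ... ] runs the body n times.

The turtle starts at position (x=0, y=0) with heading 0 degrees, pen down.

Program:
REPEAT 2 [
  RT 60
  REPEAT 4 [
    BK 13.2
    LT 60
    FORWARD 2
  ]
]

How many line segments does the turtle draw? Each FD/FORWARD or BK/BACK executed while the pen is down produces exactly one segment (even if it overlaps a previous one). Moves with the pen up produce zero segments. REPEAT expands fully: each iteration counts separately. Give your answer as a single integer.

Executing turtle program step by step:
Start: pos=(0,0), heading=0, pen down
REPEAT 2 [
  -- iteration 1/2 --
  RT 60: heading 0 -> 300
  REPEAT 4 [
    -- iteration 1/4 --
    BK 13.2: (0,0) -> (-6.6,11.432) [heading=300, draw]
    LT 60: heading 300 -> 0
    FD 2: (-6.6,11.432) -> (-4.6,11.432) [heading=0, draw]
    -- iteration 2/4 --
    BK 13.2: (-4.6,11.432) -> (-17.8,11.432) [heading=0, draw]
    LT 60: heading 0 -> 60
    FD 2: (-17.8,11.432) -> (-16.8,13.164) [heading=60, draw]
    -- iteration 3/4 --
    BK 13.2: (-16.8,13.164) -> (-23.4,1.732) [heading=60, draw]
    LT 60: heading 60 -> 120
    FD 2: (-23.4,1.732) -> (-24.4,3.464) [heading=120, draw]
    -- iteration 4/4 --
    BK 13.2: (-24.4,3.464) -> (-17.8,-7.967) [heading=120, draw]
    LT 60: heading 120 -> 180
    FD 2: (-17.8,-7.967) -> (-19.8,-7.967) [heading=180, draw]
  ]
  -- iteration 2/2 --
  RT 60: heading 180 -> 120
  REPEAT 4 [
    -- iteration 1/4 --
    BK 13.2: (-19.8,-7.967) -> (-13.2,-19.399) [heading=120, draw]
    LT 60: heading 120 -> 180
    FD 2: (-13.2,-19.399) -> (-15.2,-19.399) [heading=180, draw]
    -- iteration 2/4 --
    BK 13.2: (-15.2,-19.399) -> (-2,-19.399) [heading=180, draw]
    LT 60: heading 180 -> 240
    FD 2: (-2,-19.399) -> (-3,-21.131) [heading=240, draw]
    -- iteration 3/4 --
    BK 13.2: (-3,-21.131) -> (3.6,-9.699) [heading=240, draw]
    LT 60: heading 240 -> 300
    FD 2: (3.6,-9.699) -> (4.6,-11.432) [heading=300, draw]
    -- iteration 4/4 --
    BK 13.2: (4.6,-11.432) -> (-2,0) [heading=300, draw]
    LT 60: heading 300 -> 0
    FD 2: (-2,0) -> (0,0) [heading=0, draw]
  ]
]
Final: pos=(0,0), heading=0, 16 segment(s) drawn
Segments drawn: 16

Answer: 16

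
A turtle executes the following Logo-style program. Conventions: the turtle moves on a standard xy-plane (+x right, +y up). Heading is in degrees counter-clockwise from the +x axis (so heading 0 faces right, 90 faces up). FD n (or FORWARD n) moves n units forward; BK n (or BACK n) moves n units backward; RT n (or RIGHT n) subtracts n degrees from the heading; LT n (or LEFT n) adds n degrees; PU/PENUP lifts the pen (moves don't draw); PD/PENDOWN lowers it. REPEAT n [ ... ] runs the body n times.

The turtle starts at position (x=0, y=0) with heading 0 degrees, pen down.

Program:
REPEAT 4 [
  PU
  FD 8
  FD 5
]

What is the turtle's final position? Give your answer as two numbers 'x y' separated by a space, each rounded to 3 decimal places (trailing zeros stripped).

Executing turtle program step by step:
Start: pos=(0,0), heading=0, pen down
REPEAT 4 [
  -- iteration 1/4 --
  PU: pen up
  FD 8: (0,0) -> (8,0) [heading=0, move]
  FD 5: (8,0) -> (13,0) [heading=0, move]
  -- iteration 2/4 --
  PU: pen up
  FD 8: (13,0) -> (21,0) [heading=0, move]
  FD 5: (21,0) -> (26,0) [heading=0, move]
  -- iteration 3/4 --
  PU: pen up
  FD 8: (26,0) -> (34,0) [heading=0, move]
  FD 5: (34,0) -> (39,0) [heading=0, move]
  -- iteration 4/4 --
  PU: pen up
  FD 8: (39,0) -> (47,0) [heading=0, move]
  FD 5: (47,0) -> (52,0) [heading=0, move]
]
Final: pos=(52,0), heading=0, 0 segment(s) drawn

Answer: 52 0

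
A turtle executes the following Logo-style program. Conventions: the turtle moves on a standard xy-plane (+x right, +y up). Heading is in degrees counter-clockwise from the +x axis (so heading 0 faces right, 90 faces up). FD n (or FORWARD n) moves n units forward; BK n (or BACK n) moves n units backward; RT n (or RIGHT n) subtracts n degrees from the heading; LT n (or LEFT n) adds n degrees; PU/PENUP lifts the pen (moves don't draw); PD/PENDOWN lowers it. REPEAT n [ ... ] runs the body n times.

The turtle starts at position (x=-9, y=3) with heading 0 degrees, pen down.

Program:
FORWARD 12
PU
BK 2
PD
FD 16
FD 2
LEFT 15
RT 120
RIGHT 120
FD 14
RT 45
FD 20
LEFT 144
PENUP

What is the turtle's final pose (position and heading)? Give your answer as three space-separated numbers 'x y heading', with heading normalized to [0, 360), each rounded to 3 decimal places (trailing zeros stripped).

Executing turtle program step by step:
Start: pos=(-9,3), heading=0, pen down
FD 12: (-9,3) -> (3,3) [heading=0, draw]
PU: pen up
BK 2: (3,3) -> (1,3) [heading=0, move]
PD: pen down
FD 16: (1,3) -> (17,3) [heading=0, draw]
FD 2: (17,3) -> (19,3) [heading=0, draw]
LT 15: heading 0 -> 15
RT 120: heading 15 -> 255
RT 120: heading 255 -> 135
FD 14: (19,3) -> (9.101,12.899) [heading=135, draw]
RT 45: heading 135 -> 90
FD 20: (9.101,12.899) -> (9.101,32.899) [heading=90, draw]
LT 144: heading 90 -> 234
PU: pen up
Final: pos=(9.101,32.899), heading=234, 5 segment(s) drawn

Answer: 9.101 32.899 234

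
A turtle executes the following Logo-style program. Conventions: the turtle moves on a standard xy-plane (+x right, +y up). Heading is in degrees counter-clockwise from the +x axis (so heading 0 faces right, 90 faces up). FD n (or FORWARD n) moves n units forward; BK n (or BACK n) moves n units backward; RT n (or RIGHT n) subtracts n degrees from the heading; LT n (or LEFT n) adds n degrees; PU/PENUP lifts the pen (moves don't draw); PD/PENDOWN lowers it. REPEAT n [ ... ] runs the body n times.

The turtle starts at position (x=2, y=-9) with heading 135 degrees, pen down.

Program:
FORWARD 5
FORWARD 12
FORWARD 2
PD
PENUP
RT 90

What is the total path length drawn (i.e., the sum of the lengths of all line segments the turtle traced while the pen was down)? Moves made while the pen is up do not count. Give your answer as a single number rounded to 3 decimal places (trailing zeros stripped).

Executing turtle program step by step:
Start: pos=(2,-9), heading=135, pen down
FD 5: (2,-9) -> (-1.536,-5.464) [heading=135, draw]
FD 12: (-1.536,-5.464) -> (-10.021,3.021) [heading=135, draw]
FD 2: (-10.021,3.021) -> (-11.435,4.435) [heading=135, draw]
PD: pen down
PU: pen up
RT 90: heading 135 -> 45
Final: pos=(-11.435,4.435), heading=45, 3 segment(s) drawn

Segment lengths:
  seg 1: (2,-9) -> (-1.536,-5.464), length = 5
  seg 2: (-1.536,-5.464) -> (-10.021,3.021), length = 12
  seg 3: (-10.021,3.021) -> (-11.435,4.435), length = 2
Total = 19

Answer: 19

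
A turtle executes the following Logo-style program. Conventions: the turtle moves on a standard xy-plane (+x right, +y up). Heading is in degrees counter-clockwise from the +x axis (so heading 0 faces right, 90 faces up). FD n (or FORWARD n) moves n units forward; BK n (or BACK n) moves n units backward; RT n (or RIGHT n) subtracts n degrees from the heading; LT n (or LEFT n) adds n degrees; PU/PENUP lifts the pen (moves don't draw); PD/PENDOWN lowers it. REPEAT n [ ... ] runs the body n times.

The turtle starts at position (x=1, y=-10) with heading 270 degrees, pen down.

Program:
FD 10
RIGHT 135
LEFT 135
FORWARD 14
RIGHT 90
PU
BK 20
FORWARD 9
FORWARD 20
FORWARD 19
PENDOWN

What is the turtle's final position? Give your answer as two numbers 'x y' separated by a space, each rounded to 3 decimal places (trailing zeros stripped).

Answer: -27 -34

Derivation:
Executing turtle program step by step:
Start: pos=(1,-10), heading=270, pen down
FD 10: (1,-10) -> (1,-20) [heading=270, draw]
RT 135: heading 270 -> 135
LT 135: heading 135 -> 270
FD 14: (1,-20) -> (1,-34) [heading=270, draw]
RT 90: heading 270 -> 180
PU: pen up
BK 20: (1,-34) -> (21,-34) [heading=180, move]
FD 9: (21,-34) -> (12,-34) [heading=180, move]
FD 20: (12,-34) -> (-8,-34) [heading=180, move]
FD 19: (-8,-34) -> (-27,-34) [heading=180, move]
PD: pen down
Final: pos=(-27,-34), heading=180, 2 segment(s) drawn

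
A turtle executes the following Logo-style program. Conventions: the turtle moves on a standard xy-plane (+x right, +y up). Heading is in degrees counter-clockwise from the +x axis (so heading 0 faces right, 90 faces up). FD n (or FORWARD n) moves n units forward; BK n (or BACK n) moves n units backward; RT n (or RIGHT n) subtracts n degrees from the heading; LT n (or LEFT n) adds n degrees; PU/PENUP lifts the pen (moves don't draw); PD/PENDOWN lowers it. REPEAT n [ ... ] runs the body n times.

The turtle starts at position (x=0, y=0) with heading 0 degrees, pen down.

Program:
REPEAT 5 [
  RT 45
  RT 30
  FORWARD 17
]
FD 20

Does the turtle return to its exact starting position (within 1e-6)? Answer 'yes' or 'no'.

Answer: no

Derivation:
Executing turtle program step by step:
Start: pos=(0,0), heading=0, pen down
REPEAT 5 [
  -- iteration 1/5 --
  RT 45: heading 0 -> 315
  RT 30: heading 315 -> 285
  FD 17: (0,0) -> (4.4,-16.421) [heading=285, draw]
  -- iteration 2/5 --
  RT 45: heading 285 -> 240
  RT 30: heading 240 -> 210
  FD 17: (4.4,-16.421) -> (-10.323,-24.921) [heading=210, draw]
  -- iteration 3/5 --
  RT 45: heading 210 -> 165
  RT 30: heading 165 -> 135
  FD 17: (-10.323,-24.921) -> (-22.343,-12.9) [heading=135, draw]
  -- iteration 4/5 --
  RT 45: heading 135 -> 90
  RT 30: heading 90 -> 60
  FD 17: (-22.343,-12.9) -> (-13.843,1.823) [heading=60, draw]
  -- iteration 5/5 --
  RT 45: heading 60 -> 15
  RT 30: heading 15 -> 345
  FD 17: (-13.843,1.823) -> (2.577,-2.577) [heading=345, draw]
]
FD 20: (2.577,-2.577) -> (21.896,-7.754) [heading=345, draw]
Final: pos=(21.896,-7.754), heading=345, 6 segment(s) drawn

Start position: (0, 0)
Final position: (21.896, -7.754)
Distance = 23.228; >= 1e-6 -> NOT closed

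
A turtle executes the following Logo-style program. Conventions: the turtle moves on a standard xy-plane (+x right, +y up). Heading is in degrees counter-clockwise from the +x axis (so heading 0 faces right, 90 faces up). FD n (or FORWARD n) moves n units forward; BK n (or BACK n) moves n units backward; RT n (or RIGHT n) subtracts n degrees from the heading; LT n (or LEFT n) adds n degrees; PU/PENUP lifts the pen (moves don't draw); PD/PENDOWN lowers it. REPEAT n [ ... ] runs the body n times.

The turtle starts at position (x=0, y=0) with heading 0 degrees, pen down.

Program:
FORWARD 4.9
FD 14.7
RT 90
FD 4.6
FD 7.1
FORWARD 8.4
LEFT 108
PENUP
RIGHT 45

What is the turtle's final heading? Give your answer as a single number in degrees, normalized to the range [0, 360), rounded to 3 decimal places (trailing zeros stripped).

Answer: 333

Derivation:
Executing turtle program step by step:
Start: pos=(0,0), heading=0, pen down
FD 4.9: (0,0) -> (4.9,0) [heading=0, draw]
FD 14.7: (4.9,0) -> (19.6,0) [heading=0, draw]
RT 90: heading 0 -> 270
FD 4.6: (19.6,0) -> (19.6,-4.6) [heading=270, draw]
FD 7.1: (19.6,-4.6) -> (19.6,-11.7) [heading=270, draw]
FD 8.4: (19.6,-11.7) -> (19.6,-20.1) [heading=270, draw]
LT 108: heading 270 -> 18
PU: pen up
RT 45: heading 18 -> 333
Final: pos=(19.6,-20.1), heading=333, 5 segment(s) drawn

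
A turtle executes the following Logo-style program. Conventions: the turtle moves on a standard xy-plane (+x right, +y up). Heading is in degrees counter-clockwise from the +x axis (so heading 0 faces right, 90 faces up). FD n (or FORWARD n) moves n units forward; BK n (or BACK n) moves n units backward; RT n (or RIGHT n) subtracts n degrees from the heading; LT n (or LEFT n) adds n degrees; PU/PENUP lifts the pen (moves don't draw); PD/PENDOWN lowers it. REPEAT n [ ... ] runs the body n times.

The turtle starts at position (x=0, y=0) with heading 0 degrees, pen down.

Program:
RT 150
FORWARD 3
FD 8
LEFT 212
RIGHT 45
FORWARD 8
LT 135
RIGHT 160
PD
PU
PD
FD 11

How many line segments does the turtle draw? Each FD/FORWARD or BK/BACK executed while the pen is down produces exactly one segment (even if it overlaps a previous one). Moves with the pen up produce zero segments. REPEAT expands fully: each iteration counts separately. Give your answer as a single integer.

Answer: 4

Derivation:
Executing turtle program step by step:
Start: pos=(0,0), heading=0, pen down
RT 150: heading 0 -> 210
FD 3: (0,0) -> (-2.598,-1.5) [heading=210, draw]
FD 8: (-2.598,-1.5) -> (-9.526,-5.5) [heading=210, draw]
LT 212: heading 210 -> 62
RT 45: heading 62 -> 17
FD 8: (-9.526,-5.5) -> (-1.876,-3.161) [heading=17, draw]
LT 135: heading 17 -> 152
RT 160: heading 152 -> 352
PD: pen down
PU: pen up
PD: pen down
FD 11: (-1.876,-3.161) -> (9.017,-4.692) [heading=352, draw]
Final: pos=(9.017,-4.692), heading=352, 4 segment(s) drawn
Segments drawn: 4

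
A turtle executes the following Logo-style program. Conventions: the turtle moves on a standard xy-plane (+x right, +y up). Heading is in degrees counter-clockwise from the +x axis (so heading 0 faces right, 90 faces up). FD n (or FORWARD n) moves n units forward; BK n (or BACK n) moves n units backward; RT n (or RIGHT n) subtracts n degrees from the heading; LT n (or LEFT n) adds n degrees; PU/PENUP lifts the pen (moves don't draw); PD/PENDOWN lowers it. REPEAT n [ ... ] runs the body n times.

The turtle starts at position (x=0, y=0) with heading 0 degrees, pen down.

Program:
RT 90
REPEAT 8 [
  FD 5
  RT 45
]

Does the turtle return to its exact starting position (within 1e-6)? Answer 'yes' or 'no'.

Answer: yes

Derivation:
Executing turtle program step by step:
Start: pos=(0,0), heading=0, pen down
RT 90: heading 0 -> 270
REPEAT 8 [
  -- iteration 1/8 --
  FD 5: (0,0) -> (0,-5) [heading=270, draw]
  RT 45: heading 270 -> 225
  -- iteration 2/8 --
  FD 5: (0,-5) -> (-3.536,-8.536) [heading=225, draw]
  RT 45: heading 225 -> 180
  -- iteration 3/8 --
  FD 5: (-3.536,-8.536) -> (-8.536,-8.536) [heading=180, draw]
  RT 45: heading 180 -> 135
  -- iteration 4/8 --
  FD 5: (-8.536,-8.536) -> (-12.071,-5) [heading=135, draw]
  RT 45: heading 135 -> 90
  -- iteration 5/8 --
  FD 5: (-12.071,-5) -> (-12.071,0) [heading=90, draw]
  RT 45: heading 90 -> 45
  -- iteration 6/8 --
  FD 5: (-12.071,0) -> (-8.536,3.536) [heading=45, draw]
  RT 45: heading 45 -> 0
  -- iteration 7/8 --
  FD 5: (-8.536,3.536) -> (-3.536,3.536) [heading=0, draw]
  RT 45: heading 0 -> 315
  -- iteration 8/8 --
  FD 5: (-3.536,3.536) -> (0,0) [heading=315, draw]
  RT 45: heading 315 -> 270
]
Final: pos=(0,0), heading=270, 8 segment(s) drawn

Start position: (0, 0)
Final position: (0, 0)
Distance = 0; < 1e-6 -> CLOSED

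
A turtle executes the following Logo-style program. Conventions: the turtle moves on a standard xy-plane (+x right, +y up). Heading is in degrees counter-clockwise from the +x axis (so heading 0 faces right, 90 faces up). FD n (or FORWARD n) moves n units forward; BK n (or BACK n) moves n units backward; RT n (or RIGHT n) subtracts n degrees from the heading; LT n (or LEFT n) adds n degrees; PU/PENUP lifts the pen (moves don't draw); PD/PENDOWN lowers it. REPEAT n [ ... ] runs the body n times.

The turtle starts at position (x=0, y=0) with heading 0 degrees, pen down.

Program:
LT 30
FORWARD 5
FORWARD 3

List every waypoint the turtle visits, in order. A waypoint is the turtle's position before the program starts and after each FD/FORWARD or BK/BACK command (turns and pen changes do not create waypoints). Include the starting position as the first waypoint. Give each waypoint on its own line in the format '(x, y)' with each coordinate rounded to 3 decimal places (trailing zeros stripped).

Answer: (0, 0)
(4.33, 2.5)
(6.928, 4)

Derivation:
Executing turtle program step by step:
Start: pos=(0,0), heading=0, pen down
LT 30: heading 0 -> 30
FD 5: (0,0) -> (4.33,2.5) [heading=30, draw]
FD 3: (4.33,2.5) -> (6.928,4) [heading=30, draw]
Final: pos=(6.928,4), heading=30, 2 segment(s) drawn
Waypoints (3 total):
(0, 0)
(4.33, 2.5)
(6.928, 4)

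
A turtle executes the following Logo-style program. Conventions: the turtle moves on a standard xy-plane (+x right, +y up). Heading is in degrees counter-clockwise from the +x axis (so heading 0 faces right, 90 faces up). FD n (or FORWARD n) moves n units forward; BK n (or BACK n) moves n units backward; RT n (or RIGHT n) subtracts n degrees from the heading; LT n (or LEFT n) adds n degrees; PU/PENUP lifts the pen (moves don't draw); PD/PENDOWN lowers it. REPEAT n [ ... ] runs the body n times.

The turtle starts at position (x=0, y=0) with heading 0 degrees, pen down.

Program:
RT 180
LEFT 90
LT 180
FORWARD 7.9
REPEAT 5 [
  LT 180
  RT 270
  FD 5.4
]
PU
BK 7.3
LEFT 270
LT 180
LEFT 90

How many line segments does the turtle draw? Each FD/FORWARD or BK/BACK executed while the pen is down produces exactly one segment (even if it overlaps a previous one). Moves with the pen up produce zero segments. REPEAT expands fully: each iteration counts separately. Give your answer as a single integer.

Answer: 6

Derivation:
Executing turtle program step by step:
Start: pos=(0,0), heading=0, pen down
RT 180: heading 0 -> 180
LT 90: heading 180 -> 270
LT 180: heading 270 -> 90
FD 7.9: (0,0) -> (0,7.9) [heading=90, draw]
REPEAT 5 [
  -- iteration 1/5 --
  LT 180: heading 90 -> 270
  RT 270: heading 270 -> 0
  FD 5.4: (0,7.9) -> (5.4,7.9) [heading=0, draw]
  -- iteration 2/5 --
  LT 180: heading 0 -> 180
  RT 270: heading 180 -> 270
  FD 5.4: (5.4,7.9) -> (5.4,2.5) [heading=270, draw]
  -- iteration 3/5 --
  LT 180: heading 270 -> 90
  RT 270: heading 90 -> 180
  FD 5.4: (5.4,2.5) -> (0,2.5) [heading=180, draw]
  -- iteration 4/5 --
  LT 180: heading 180 -> 0
  RT 270: heading 0 -> 90
  FD 5.4: (0,2.5) -> (0,7.9) [heading=90, draw]
  -- iteration 5/5 --
  LT 180: heading 90 -> 270
  RT 270: heading 270 -> 0
  FD 5.4: (0,7.9) -> (5.4,7.9) [heading=0, draw]
]
PU: pen up
BK 7.3: (5.4,7.9) -> (-1.9,7.9) [heading=0, move]
LT 270: heading 0 -> 270
LT 180: heading 270 -> 90
LT 90: heading 90 -> 180
Final: pos=(-1.9,7.9), heading=180, 6 segment(s) drawn
Segments drawn: 6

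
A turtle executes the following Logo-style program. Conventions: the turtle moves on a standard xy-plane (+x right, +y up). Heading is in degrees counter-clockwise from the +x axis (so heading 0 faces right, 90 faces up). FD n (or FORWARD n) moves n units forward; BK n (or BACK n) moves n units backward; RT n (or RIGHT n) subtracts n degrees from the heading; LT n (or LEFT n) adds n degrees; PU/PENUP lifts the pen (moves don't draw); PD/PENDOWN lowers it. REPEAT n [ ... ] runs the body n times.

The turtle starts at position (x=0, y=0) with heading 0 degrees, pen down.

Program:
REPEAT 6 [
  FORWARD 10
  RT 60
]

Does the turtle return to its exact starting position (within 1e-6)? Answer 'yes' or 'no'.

Answer: yes

Derivation:
Executing turtle program step by step:
Start: pos=(0,0), heading=0, pen down
REPEAT 6 [
  -- iteration 1/6 --
  FD 10: (0,0) -> (10,0) [heading=0, draw]
  RT 60: heading 0 -> 300
  -- iteration 2/6 --
  FD 10: (10,0) -> (15,-8.66) [heading=300, draw]
  RT 60: heading 300 -> 240
  -- iteration 3/6 --
  FD 10: (15,-8.66) -> (10,-17.321) [heading=240, draw]
  RT 60: heading 240 -> 180
  -- iteration 4/6 --
  FD 10: (10,-17.321) -> (0,-17.321) [heading=180, draw]
  RT 60: heading 180 -> 120
  -- iteration 5/6 --
  FD 10: (0,-17.321) -> (-5,-8.66) [heading=120, draw]
  RT 60: heading 120 -> 60
  -- iteration 6/6 --
  FD 10: (-5,-8.66) -> (0,0) [heading=60, draw]
  RT 60: heading 60 -> 0
]
Final: pos=(0,0), heading=0, 6 segment(s) drawn

Start position: (0, 0)
Final position: (0, 0)
Distance = 0; < 1e-6 -> CLOSED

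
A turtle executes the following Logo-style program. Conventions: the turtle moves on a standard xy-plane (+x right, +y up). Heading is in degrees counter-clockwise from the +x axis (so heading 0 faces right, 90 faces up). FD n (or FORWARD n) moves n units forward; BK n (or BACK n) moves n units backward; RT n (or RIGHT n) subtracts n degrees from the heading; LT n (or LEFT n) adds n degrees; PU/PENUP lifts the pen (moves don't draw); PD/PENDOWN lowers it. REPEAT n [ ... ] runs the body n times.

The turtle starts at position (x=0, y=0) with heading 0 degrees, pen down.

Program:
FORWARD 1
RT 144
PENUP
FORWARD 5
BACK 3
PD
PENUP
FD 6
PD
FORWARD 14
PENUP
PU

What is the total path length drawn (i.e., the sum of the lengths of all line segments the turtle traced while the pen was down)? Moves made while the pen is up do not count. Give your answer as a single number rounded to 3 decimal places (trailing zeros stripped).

Answer: 15

Derivation:
Executing turtle program step by step:
Start: pos=(0,0), heading=0, pen down
FD 1: (0,0) -> (1,0) [heading=0, draw]
RT 144: heading 0 -> 216
PU: pen up
FD 5: (1,0) -> (-3.045,-2.939) [heading=216, move]
BK 3: (-3.045,-2.939) -> (-0.618,-1.176) [heading=216, move]
PD: pen down
PU: pen up
FD 6: (-0.618,-1.176) -> (-5.472,-4.702) [heading=216, move]
PD: pen down
FD 14: (-5.472,-4.702) -> (-16.798,-12.931) [heading=216, draw]
PU: pen up
PU: pen up
Final: pos=(-16.798,-12.931), heading=216, 2 segment(s) drawn

Segment lengths:
  seg 1: (0,0) -> (1,0), length = 1
  seg 2: (-5.472,-4.702) -> (-16.798,-12.931), length = 14
Total = 15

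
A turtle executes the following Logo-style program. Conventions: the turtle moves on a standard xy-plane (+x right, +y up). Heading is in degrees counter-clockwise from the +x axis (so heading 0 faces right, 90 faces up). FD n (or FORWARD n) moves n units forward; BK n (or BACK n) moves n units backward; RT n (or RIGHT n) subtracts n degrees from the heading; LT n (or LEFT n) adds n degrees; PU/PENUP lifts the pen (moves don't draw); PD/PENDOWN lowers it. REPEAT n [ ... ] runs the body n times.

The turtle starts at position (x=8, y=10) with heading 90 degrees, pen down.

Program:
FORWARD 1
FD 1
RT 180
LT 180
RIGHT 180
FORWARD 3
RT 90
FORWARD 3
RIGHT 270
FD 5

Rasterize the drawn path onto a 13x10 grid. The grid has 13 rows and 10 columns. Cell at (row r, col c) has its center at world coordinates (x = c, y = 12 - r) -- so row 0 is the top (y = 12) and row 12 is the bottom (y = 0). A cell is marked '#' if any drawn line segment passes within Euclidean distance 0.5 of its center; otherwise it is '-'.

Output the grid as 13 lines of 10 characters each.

Answer: --------#-
--------#-
--------#-
-----####-
-----#----
-----#----
-----#----
-----#----
-----#----
----------
----------
----------
----------

Derivation:
Segment 0: (8,10) -> (8,11)
Segment 1: (8,11) -> (8,12)
Segment 2: (8,12) -> (8,9)
Segment 3: (8,9) -> (5,9)
Segment 4: (5,9) -> (5,4)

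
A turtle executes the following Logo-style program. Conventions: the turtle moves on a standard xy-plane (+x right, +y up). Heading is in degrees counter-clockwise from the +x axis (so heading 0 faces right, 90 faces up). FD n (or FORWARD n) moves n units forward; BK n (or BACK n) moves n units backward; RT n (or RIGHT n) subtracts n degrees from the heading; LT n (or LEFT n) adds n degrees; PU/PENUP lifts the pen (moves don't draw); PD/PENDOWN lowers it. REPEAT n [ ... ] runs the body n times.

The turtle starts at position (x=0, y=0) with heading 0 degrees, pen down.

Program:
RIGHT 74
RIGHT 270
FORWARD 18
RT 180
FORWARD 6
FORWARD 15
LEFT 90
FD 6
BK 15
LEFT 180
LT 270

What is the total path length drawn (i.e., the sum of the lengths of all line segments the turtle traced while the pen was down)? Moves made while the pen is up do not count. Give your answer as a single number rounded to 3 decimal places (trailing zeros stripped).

Answer: 60

Derivation:
Executing turtle program step by step:
Start: pos=(0,0), heading=0, pen down
RT 74: heading 0 -> 286
RT 270: heading 286 -> 16
FD 18: (0,0) -> (17.303,4.961) [heading=16, draw]
RT 180: heading 16 -> 196
FD 6: (17.303,4.961) -> (11.535,3.308) [heading=196, draw]
FD 15: (11.535,3.308) -> (-2.884,-0.827) [heading=196, draw]
LT 90: heading 196 -> 286
FD 6: (-2.884,-0.827) -> (-1.23,-6.594) [heading=286, draw]
BK 15: (-1.23,-6.594) -> (-5.365,7.824) [heading=286, draw]
LT 180: heading 286 -> 106
LT 270: heading 106 -> 16
Final: pos=(-5.365,7.824), heading=16, 5 segment(s) drawn

Segment lengths:
  seg 1: (0,0) -> (17.303,4.961), length = 18
  seg 2: (17.303,4.961) -> (11.535,3.308), length = 6
  seg 3: (11.535,3.308) -> (-2.884,-0.827), length = 15
  seg 4: (-2.884,-0.827) -> (-1.23,-6.594), length = 6
  seg 5: (-1.23,-6.594) -> (-5.365,7.824), length = 15
Total = 60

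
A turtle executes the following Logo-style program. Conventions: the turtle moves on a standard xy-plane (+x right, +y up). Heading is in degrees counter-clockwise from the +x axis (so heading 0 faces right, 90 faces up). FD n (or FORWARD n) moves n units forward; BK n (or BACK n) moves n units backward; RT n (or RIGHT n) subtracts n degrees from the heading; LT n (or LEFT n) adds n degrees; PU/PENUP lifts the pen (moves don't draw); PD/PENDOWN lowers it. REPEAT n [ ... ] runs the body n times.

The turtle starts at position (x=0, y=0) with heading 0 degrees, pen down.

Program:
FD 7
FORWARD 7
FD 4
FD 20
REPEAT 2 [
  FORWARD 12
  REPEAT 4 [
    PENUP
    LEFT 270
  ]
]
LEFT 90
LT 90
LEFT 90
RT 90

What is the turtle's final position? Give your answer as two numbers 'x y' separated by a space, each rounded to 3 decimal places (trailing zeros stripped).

Executing turtle program step by step:
Start: pos=(0,0), heading=0, pen down
FD 7: (0,0) -> (7,0) [heading=0, draw]
FD 7: (7,0) -> (14,0) [heading=0, draw]
FD 4: (14,0) -> (18,0) [heading=0, draw]
FD 20: (18,0) -> (38,0) [heading=0, draw]
REPEAT 2 [
  -- iteration 1/2 --
  FD 12: (38,0) -> (50,0) [heading=0, draw]
  REPEAT 4 [
    -- iteration 1/4 --
    PU: pen up
    LT 270: heading 0 -> 270
    -- iteration 2/4 --
    PU: pen up
    LT 270: heading 270 -> 180
    -- iteration 3/4 --
    PU: pen up
    LT 270: heading 180 -> 90
    -- iteration 4/4 --
    PU: pen up
    LT 270: heading 90 -> 0
  ]
  -- iteration 2/2 --
  FD 12: (50,0) -> (62,0) [heading=0, move]
  REPEAT 4 [
    -- iteration 1/4 --
    PU: pen up
    LT 270: heading 0 -> 270
    -- iteration 2/4 --
    PU: pen up
    LT 270: heading 270 -> 180
    -- iteration 3/4 --
    PU: pen up
    LT 270: heading 180 -> 90
    -- iteration 4/4 --
    PU: pen up
    LT 270: heading 90 -> 0
  ]
]
LT 90: heading 0 -> 90
LT 90: heading 90 -> 180
LT 90: heading 180 -> 270
RT 90: heading 270 -> 180
Final: pos=(62,0), heading=180, 5 segment(s) drawn

Answer: 62 0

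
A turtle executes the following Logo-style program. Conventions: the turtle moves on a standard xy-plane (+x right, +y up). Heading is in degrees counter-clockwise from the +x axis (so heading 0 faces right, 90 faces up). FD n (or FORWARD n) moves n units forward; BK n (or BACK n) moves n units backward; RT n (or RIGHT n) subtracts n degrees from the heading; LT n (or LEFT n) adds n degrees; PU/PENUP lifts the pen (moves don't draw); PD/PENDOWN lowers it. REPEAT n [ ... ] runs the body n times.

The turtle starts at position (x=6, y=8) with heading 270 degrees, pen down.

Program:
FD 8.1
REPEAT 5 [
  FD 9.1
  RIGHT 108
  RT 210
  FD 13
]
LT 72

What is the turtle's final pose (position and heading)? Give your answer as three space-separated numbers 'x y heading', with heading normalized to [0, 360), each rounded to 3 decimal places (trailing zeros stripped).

Executing turtle program step by step:
Start: pos=(6,8), heading=270, pen down
FD 8.1: (6,8) -> (6,-0.1) [heading=270, draw]
REPEAT 5 [
  -- iteration 1/5 --
  FD 9.1: (6,-0.1) -> (6,-9.2) [heading=270, draw]
  RT 108: heading 270 -> 162
  RT 210: heading 162 -> 312
  FD 13: (6,-9.2) -> (14.699,-18.861) [heading=312, draw]
  -- iteration 2/5 --
  FD 9.1: (14.699,-18.861) -> (20.788,-25.624) [heading=312, draw]
  RT 108: heading 312 -> 204
  RT 210: heading 204 -> 354
  FD 13: (20.788,-25.624) -> (33.717,-26.982) [heading=354, draw]
  -- iteration 3/5 --
  FD 9.1: (33.717,-26.982) -> (42.767,-27.934) [heading=354, draw]
  RT 108: heading 354 -> 246
  RT 210: heading 246 -> 36
  FD 13: (42.767,-27.934) -> (53.284,-20.292) [heading=36, draw]
  -- iteration 4/5 --
  FD 9.1: (53.284,-20.292) -> (60.646,-14.944) [heading=36, draw]
  RT 108: heading 36 -> 288
  RT 210: heading 288 -> 78
  FD 13: (60.646,-14.944) -> (63.349,-2.228) [heading=78, draw]
  -- iteration 5/5 --
  FD 9.1: (63.349,-2.228) -> (65.241,6.674) [heading=78, draw]
  RT 108: heading 78 -> 330
  RT 210: heading 330 -> 120
  FD 13: (65.241,6.674) -> (58.741,17.932) [heading=120, draw]
]
LT 72: heading 120 -> 192
Final: pos=(58.741,17.932), heading=192, 11 segment(s) drawn

Answer: 58.741 17.932 192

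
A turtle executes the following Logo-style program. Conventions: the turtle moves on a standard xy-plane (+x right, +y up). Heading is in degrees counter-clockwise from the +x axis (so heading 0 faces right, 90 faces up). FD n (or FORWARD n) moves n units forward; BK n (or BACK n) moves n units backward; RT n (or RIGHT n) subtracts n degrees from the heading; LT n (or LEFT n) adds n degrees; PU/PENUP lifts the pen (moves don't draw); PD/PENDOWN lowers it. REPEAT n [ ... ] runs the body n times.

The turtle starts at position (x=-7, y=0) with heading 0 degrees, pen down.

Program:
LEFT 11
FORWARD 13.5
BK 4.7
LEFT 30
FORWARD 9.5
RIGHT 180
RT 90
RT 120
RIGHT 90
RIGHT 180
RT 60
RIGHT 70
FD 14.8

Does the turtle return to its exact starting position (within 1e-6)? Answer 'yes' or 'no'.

Answer: no

Derivation:
Executing turtle program step by step:
Start: pos=(-7,0), heading=0, pen down
LT 11: heading 0 -> 11
FD 13.5: (-7,0) -> (6.252,2.576) [heading=11, draw]
BK 4.7: (6.252,2.576) -> (1.638,1.679) [heading=11, draw]
LT 30: heading 11 -> 41
FD 9.5: (1.638,1.679) -> (8.808,7.912) [heading=41, draw]
RT 180: heading 41 -> 221
RT 90: heading 221 -> 131
RT 120: heading 131 -> 11
RT 90: heading 11 -> 281
RT 180: heading 281 -> 101
RT 60: heading 101 -> 41
RT 70: heading 41 -> 331
FD 14.8: (8.808,7.912) -> (21.752,0.736) [heading=331, draw]
Final: pos=(21.752,0.736), heading=331, 4 segment(s) drawn

Start position: (-7, 0)
Final position: (21.752, 0.736)
Distance = 28.762; >= 1e-6 -> NOT closed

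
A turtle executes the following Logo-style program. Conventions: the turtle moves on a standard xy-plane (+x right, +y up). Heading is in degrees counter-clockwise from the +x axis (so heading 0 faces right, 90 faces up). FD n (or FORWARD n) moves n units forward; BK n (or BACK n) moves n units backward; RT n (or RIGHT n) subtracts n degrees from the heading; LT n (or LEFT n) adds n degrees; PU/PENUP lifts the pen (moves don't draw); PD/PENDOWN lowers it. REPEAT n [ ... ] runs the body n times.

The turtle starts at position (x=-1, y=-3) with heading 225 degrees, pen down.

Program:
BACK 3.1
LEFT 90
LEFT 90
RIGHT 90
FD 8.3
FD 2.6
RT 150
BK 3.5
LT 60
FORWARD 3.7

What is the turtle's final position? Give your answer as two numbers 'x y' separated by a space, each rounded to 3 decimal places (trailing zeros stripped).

Executing turtle program step by step:
Start: pos=(-1,-3), heading=225, pen down
BK 3.1: (-1,-3) -> (1.192,-0.808) [heading=225, draw]
LT 90: heading 225 -> 315
LT 90: heading 315 -> 45
RT 90: heading 45 -> 315
FD 8.3: (1.192,-0.808) -> (7.061,-6.677) [heading=315, draw]
FD 2.6: (7.061,-6.677) -> (8.899,-8.515) [heading=315, draw]
RT 150: heading 315 -> 165
BK 3.5: (8.899,-8.515) -> (12.28,-9.421) [heading=165, draw]
LT 60: heading 165 -> 225
FD 3.7: (12.28,-9.421) -> (9.664,-12.038) [heading=225, draw]
Final: pos=(9.664,-12.038), heading=225, 5 segment(s) drawn

Answer: 9.664 -12.038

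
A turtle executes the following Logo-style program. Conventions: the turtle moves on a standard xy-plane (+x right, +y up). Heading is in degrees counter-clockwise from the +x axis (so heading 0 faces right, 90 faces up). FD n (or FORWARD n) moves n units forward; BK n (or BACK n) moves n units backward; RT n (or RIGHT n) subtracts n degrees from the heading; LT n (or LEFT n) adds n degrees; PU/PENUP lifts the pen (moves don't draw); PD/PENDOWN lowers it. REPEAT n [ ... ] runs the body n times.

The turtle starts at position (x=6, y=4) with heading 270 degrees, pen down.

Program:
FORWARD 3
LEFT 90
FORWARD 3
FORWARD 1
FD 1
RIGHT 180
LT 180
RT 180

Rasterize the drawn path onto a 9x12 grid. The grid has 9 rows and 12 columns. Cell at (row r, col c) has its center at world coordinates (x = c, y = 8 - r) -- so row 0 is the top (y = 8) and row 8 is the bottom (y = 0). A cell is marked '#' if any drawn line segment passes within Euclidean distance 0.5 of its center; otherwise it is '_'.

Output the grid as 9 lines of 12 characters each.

Segment 0: (6,4) -> (6,1)
Segment 1: (6,1) -> (9,1)
Segment 2: (9,1) -> (10,1)
Segment 3: (10,1) -> (11,1)

Answer: ____________
____________
____________
____________
______#_____
______#_____
______#_____
______######
____________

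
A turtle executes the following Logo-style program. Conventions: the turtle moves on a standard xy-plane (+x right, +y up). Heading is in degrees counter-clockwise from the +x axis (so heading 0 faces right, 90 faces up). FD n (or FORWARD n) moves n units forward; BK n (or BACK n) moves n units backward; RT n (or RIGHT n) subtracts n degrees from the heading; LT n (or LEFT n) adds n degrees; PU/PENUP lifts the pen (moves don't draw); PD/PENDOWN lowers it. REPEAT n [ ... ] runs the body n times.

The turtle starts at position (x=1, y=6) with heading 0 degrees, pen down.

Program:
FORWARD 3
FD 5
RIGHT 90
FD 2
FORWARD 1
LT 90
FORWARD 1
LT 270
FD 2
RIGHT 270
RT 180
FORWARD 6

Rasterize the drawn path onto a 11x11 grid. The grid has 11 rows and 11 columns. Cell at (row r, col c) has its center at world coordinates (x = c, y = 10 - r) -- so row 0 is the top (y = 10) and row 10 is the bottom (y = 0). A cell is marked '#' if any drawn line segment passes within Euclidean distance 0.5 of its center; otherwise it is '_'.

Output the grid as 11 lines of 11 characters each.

Segment 0: (1,6) -> (4,6)
Segment 1: (4,6) -> (9,6)
Segment 2: (9,6) -> (9,4)
Segment 3: (9,4) -> (9,3)
Segment 4: (9,3) -> (10,3)
Segment 5: (10,3) -> (10,1)
Segment 6: (10,1) -> (4,1)

Answer: ___________
___________
___________
___________
_#########_
_________#_
_________#_
_________##
__________#
____#######
___________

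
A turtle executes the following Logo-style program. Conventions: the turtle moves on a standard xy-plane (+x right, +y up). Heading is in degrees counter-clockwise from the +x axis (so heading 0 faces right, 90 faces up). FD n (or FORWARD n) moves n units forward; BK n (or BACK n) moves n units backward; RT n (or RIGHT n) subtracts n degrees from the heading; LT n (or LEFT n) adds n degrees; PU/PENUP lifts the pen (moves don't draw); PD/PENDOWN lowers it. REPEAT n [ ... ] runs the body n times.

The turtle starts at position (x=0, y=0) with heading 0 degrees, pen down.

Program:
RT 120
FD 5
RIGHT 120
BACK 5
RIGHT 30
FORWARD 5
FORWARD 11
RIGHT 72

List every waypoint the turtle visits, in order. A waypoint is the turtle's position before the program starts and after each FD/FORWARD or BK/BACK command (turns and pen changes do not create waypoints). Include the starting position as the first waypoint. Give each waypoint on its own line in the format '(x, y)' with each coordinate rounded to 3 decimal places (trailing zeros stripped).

Answer: (0, 0)
(-2.5, -4.33)
(0, -8.66)
(0, -3.66)
(0, 7.34)

Derivation:
Executing turtle program step by step:
Start: pos=(0,0), heading=0, pen down
RT 120: heading 0 -> 240
FD 5: (0,0) -> (-2.5,-4.33) [heading=240, draw]
RT 120: heading 240 -> 120
BK 5: (-2.5,-4.33) -> (0,-8.66) [heading=120, draw]
RT 30: heading 120 -> 90
FD 5: (0,-8.66) -> (0,-3.66) [heading=90, draw]
FD 11: (0,-3.66) -> (0,7.34) [heading=90, draw]
RT 72: heading 90 -> 18
Final: pos=(0,7.34), heading=18, 4 segment(s) drawn
Waypoints (5 total):
(0, 0)
(-2.5, -4.33)
(0, -8.66)
(0, -3.66)
(0, 7.34)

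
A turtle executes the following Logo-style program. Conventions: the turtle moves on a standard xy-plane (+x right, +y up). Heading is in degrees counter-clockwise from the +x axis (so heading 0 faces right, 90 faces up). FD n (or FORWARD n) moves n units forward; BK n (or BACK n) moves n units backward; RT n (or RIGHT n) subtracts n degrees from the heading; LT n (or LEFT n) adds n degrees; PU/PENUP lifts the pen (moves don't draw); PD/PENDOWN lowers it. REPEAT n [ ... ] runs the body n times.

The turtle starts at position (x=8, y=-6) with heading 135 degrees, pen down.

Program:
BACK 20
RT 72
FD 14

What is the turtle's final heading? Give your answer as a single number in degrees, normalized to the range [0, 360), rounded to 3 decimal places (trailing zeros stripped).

Executing turtle program step by step:
Start: pos=(8,-6), heading=135, pen down
BK 20: (8,-6) -> (22.142,-20.142) [heading=135, draw]
RT 72: heading 135 -> 63
FD 14: (22.142,-20.142) -> (28.498,-7.668) [heading=63, draw]
Final: pos=(28.498,-7.668), heading=63, 2 segment(s) drawn

Answer: 63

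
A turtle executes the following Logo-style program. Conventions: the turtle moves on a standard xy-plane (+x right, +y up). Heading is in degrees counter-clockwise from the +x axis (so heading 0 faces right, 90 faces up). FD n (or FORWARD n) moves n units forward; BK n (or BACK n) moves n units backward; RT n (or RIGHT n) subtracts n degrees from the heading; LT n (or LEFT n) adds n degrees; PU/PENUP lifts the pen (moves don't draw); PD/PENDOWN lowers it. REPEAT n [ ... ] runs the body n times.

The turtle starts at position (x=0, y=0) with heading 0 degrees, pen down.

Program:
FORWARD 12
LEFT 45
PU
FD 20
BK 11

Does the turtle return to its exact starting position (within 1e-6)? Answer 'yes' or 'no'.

Answer: no

Derivation:
Executing turtle program step by step:
Start: pos=(0,0), heading=0, pen down
FD 12: (0,0) -> (12,0) [heading=0, draw]
LT 45: heading 0 -> 45
PU: pen up
FD 20: (12,0) -> (26.142,14.142) [heading=45, move]
BK 11: (26.142,14.142) -> (18.364,6.364) [heading=45, move]
Final: pos=(18.364,6.364), heading=45, 1 segment(s) drawn

Start position: (0, 0)
Final position: (18.364, 6.364)
Distance = 19.435; >= 1e-6 -> NOT closed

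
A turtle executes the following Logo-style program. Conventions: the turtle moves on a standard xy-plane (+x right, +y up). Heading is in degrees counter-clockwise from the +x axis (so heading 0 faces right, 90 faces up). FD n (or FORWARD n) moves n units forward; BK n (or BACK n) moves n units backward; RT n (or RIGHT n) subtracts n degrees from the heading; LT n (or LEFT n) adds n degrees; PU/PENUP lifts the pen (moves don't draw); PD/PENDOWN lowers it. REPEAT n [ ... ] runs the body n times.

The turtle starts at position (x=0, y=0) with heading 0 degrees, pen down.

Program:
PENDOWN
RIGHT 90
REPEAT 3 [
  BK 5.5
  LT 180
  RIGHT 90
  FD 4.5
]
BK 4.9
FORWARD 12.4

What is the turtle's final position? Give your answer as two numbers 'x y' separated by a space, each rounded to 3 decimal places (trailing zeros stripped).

Executing turtle program step by step:
Start: pos=(0,0), heading=0, pen down
PD: pen down
RT 90: heading 0 -> 270
REPEAT 3 [
  -- iteration 1/3 --
  BK 5.5: (0,0) -> (0,5.5) [heading=270, draw]
  LT 180: heading 270 -> 90
  RT 90: heading 90 -> 0
  FD 4.5: (0,5.5) -> (4.5,5.5) [heading=0, draw]
  -- iteration 2/3 --
  BK 5.5: (4.5,5.5) -> (-1,5.5) [heading=0, draw]
  LT 180: heading 0 -> 180
  RT 90: heading 180 -> 90
  FD 4.5: (-1,5.5) -> (-1,10) [heading=90, draw]
  -- iteration 3/3 --
  BK 5.5: (-1,10) -> (-1,4.5) [heading=90, draw]
  LT 180: heading 90 -> 270
  RT 90: heading 270 -> 180
  FD 4.5: (-1,4.5) -> (-5.5,4.5) [heading=180, draw]
]
BK 4.9: (-5.5,4.5) -> (-0.6,4.5) [heading=180, draw]
FD 12.4: (-0.6,4.5) -> (-13,4.5) [heading=180, draw]
Final: pos=(-13,4.5), heading=180, 8 segment(s) drawn

Answer: -13 4.5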